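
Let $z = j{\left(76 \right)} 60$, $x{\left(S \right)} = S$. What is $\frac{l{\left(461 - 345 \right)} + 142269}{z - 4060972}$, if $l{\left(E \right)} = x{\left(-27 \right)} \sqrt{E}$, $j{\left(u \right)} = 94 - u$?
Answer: $- \frac{142269}{4059892} + \frac{27 \sqrt{29}}{2029946} \approx -0.034971$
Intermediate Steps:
$l{\left(E \right)} = - 27 \sqrt{E}$
$z = 1080$ ($z = \left(94 - 76\right) 60 = 18 \cdot 60 = 1080$)
$\frac{l{\left(461 - 345 \right)} + 142269}{z - 4060972} = \frac{- 27 \sqrt{461 - 345} + 142269}{1080 - 4060972} = \frac{- 27 \sqrt{461 - 345} + 142269}{-4059892} = \left(- 27 \sqrt{116} + 142269\right) \left(- \frac{1}{4059892}\right) = \left(- 27 \cdot 2 \sqrt{29} + 142269\right) \left(- \frac{1}{4059892}\right) = \left(- 54 \sqrt{29} + 142269\right) \left(- \frac{1}{4059892}\right) = \left(142269 - 54 \sqrt{29}\right) \left(- \frac{1}{4059892}\right) = - \frac{142269}{4059892} + \frac{27 \sqrt{29}}{2029946}$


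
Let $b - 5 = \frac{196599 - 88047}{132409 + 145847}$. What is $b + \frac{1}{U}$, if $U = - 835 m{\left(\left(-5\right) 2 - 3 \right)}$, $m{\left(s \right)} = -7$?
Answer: $\frac{365283179}{67766930} \approx 5.3903$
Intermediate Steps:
$U = 5845$ ($U = \left(-835\right) \left(-7\right) = 5845$)
$b = \frac{62493}{11594}$ ($b = 5 + \frac{196599 - 88047}{132409 + 145847} = 5 + \frac{108552}{278256} = 5 + 108552 \cdot \frac{1}{278256} = 5 + \frac{4523}{11594} = \frac{62493}{11594} \approx 5.3901$)
$b + \frac{1}{U} = \frac{62493}{11594} + \frac{1}{5845} = \frac{365283179}{67766930}$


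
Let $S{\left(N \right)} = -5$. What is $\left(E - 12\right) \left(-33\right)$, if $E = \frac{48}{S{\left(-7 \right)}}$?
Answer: $\frac{3564}{5} \approx 712.8$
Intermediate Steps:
$E = - \frac{48}{5}$ ($E = \frac{48}{-5} = 48 \left(- \frac{1}{5}\right) = - \frac{48}{5} \approx -9.6$)
$\left(E - 12\right) \left(-33\right) = \left(- \frac{48}{5} - 12\right) \left(-33\right) = \left(- \frac{108}{5}\right) \left(-33\right) = \frac{3564}{5}$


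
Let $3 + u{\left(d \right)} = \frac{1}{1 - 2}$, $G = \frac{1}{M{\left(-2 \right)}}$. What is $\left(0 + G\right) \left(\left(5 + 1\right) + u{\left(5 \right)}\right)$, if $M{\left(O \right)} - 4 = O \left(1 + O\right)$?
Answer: $\frac{1}{3} \approx 0.33333$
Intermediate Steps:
$M{\left(O \right)} = 4 + O \left(1 + O\right)$
$G = \frac{1}{6}$ ($G = \frac{1}{4 - 2 + \left(-2\right)^{2}} = \frac{1}{4 - 2 + 4} = \frac{1}{6} \approx 0.16667$)
$u{\left(d \right)} = -4$ ($u{\left(d \right)} = -3 + \frac{1}{1 - 2} = -3 + \frac{1}{-1} = -3 - 1 = -4$)
$\left(0 + G\right) \left(\left(5 + 1\right) + u{\left(5 \right)}\right) = \left(0 + \frac{1}{6}\right) \left(\left(5 + 1\right) - 4\right) = \frac{6 - 4}{6} = \frac{1}{6} \cdot 2 = \frac{1}{3}$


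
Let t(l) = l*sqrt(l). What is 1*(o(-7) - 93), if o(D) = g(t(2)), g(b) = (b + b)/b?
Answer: -91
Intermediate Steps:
t(l) = l**(3/2)
g(b) = 2 (g(b) = (2*b)/b = 2)
o(D) = 2
1*(o(-7) - 93) = 1*(2 - 93) = 1*(-91) = -91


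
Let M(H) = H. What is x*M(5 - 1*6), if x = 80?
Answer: -80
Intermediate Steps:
x*M(5 - 1*6) = 80*(5 - 1*6) = 80*(5 - 6) = 80*(-1) = -80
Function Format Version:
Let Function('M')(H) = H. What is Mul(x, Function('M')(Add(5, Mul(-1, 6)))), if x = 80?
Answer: -80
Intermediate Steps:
Mul(x, Function('M')(Add(5, Mul(-1, 6)))) = Mul(80, Add(5, Mul(-1, 6))) = Mul(80, Add(5, -6)) = Mul(80, -1) = -80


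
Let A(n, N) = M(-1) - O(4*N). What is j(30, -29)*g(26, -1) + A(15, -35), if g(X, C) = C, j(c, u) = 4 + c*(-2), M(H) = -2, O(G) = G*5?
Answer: 754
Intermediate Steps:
O(G) = 5*G
j(c, u) = 4 - 2*c
A(n, N) = -2 - 20*N (A(n, N) = -2 - 5*4*N = -2 - 20*N)
j(30, -29)*g(26, -1) + A(15, -35) = (4 - 2*30)*(-1) + (-2 - 20*(-35)) = (4 - 60)*(-1) + (-2 + 700) = -56*(-1) + 698 = 56 + 698 = 754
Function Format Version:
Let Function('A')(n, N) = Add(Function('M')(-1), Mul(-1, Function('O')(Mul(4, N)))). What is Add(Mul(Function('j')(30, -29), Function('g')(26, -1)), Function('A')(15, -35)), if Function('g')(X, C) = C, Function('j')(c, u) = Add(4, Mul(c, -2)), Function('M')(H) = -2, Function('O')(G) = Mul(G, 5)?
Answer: 754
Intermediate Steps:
Function('O')(G) = Mul(5, G)
Function('j')(c, u) = Add(4, Mul(-2, c))
Function('A')(n, N) = Add(-2, Mul(-20, N)) (Function('A')(n, N) = Add(-2, Mul(-1, Mul(5, Mul(4, N)))) = Add(-2, Mul(-1, Mul(20, N))) = Add(-2, Mul(-20, N)))
Add(Mul(Function('j')(30, -29), Function('g')(26, -1)), Function('A')(15, -35)) = Add(Mul(Add(4, Mul(-2, 30)), -1), Add(-2, Mul(-20, -35))) = Add(Mul(Add(4, -60), -1), Add(-2, 700)) = Add(Mul(-56, -1), 698) = Add(56, 698) = 754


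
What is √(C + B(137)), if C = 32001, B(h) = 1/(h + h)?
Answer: 5*√96100294/274 ≈ 178.89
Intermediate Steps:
B(h) = 1/(2*h)
√(C + B(137)) = √(32001 + (½)/137) = √(32001 + (½)*(1/137)) = √(32001 + 1/274) = √(8768275/274) = 5*√96100294/274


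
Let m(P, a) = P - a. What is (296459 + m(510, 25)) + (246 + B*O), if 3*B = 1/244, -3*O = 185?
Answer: 652629055/2196 ≈ 2.9719e+5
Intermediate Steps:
O = -185/3 (O = -⅓*185 = -185/3 ≈ -61.667)
B = 1/732 (B = (⅓)/244 = (⅓)*(1/244) = 1/732 ≈ 0.0013661)
(296459 + m(510, 25)) + (246 + B*O) = (296459 + (510 - 1*25)) + (246 + (1/732)*(-185/3)) = (296459 + (510 - 25)) + (246 - 185/2196) = (296459 + 485) + 540031/2196 = 296944 + 540031/2196 = 652629055/2196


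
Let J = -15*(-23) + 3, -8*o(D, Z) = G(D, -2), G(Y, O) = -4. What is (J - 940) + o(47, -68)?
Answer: -1183/2 ≈ -591.50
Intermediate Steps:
o(D, Z) = ½ (o(D, Z) = -⅛*(-4) = ½)
J = 348 (J = 345 + 3 = 348)
(J - 940) + o(47, -68) = (348 - 940) + ½ = -592 + ½ = -1183/2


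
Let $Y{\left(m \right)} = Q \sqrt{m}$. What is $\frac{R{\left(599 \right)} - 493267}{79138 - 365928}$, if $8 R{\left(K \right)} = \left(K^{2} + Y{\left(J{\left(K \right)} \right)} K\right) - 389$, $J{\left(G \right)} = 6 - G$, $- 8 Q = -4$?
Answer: $\frac{128133}{81940} - \frac{599 i \sqrt{593}}{4588640} \approx 1.5637 - 0.0031788 i$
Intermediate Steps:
$Q = \frac{1}{2}$ ($Q = \left(- \frac{1}{8}\right) \left(-4\right) = \frac{1}{2} \approx 0.5$)
$Y{\left(m \right)} = \frac{\sqrt{m}}{2}$
$R{\left(K \right)} = - \frac{389}{8} + \frac{K^{2}}{8} + \frac{K \sqrt{6 - K}}{16}$ ($R{\left(K \right)} = \frac{\left(K^{2} + \frac{\sqrt{6 - K}}{2} K\right) - 389}{8} = \frac{\left(K^{2} + \frac{K \sqrt{6 - K}}{2}\right) - 389}{8} = \frac{-389 + K^{2} + \frac{K \sqrt{6 - K}}{2}}{8} = - \frac{389}{8} + \frac{K^{2}}{8} + \frac{K \sqrt{6 - K}}{16}$)
$\frac{R{\left(599 \right)} - 493267}{79138 - 365928} = \frac{\left(- \frac{389}{8} + \frac{599^{2}}{8} + \frac{1}{16} \cdot 599 \sqrt{6 - 599}\right) - 493267}{79138 - 365928} = \frac{\left(- \frac{389}{8} + \frac{1}{8} \cdot 358801 + \frac{1}{16} \cdot 599 \sqrt{6 - 599}\right) - 493267}{-286790} = \left(\left(- \frac{389}{8} + \frac{358801}{8} + \frac{1}{16} \cdot 599 \sqrt{-593}\right) - 493267\right) \left(- \frac{1}{286790}\right) = \left(\left(- \frac{389}{8} + \frac{358801}{8} + \frac{1}{16} \cdot 599 i \sqrt{593}\right) - 493267\right) \left(- \frac{1}{286790}\right) = \left(\left(- \frac{389}{8} + \frac{358801}{8} + \frac{599 i \sqrt{593}}{16}\right) - 493267\right) \left(- \frac{1}{286790}\right) = \left(\left(\frac{89603}{2} + \frac{599 i \sqrt{593}}{16}\right) - 493267\right) \left(- \frac{1}{286790}\right) = \left(- \frac{896931}{2} + \frac{599 i \sqrt{593}}{16}\right) \left(- \frac{1}{286790}\right) = \frac{128133}{81940} - \frac{599 i \sqrt{593}}{4588640}$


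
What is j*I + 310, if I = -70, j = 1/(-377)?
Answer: 116940/377 ≈ 310.19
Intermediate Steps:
j = -1/377 ≈ -0.0026525
j*I + 310 = -1/377*(-70) + 310 = 70/377 + 310 = 116940/377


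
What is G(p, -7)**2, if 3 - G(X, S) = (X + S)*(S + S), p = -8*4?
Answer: 294849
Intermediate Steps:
p = -32
G(X, S) = 3 - 2*S*(S + X) (G(X, S) = 3 - (X + S)*(S + S) = 3 - (S + X)*2*S = 3 - 2*S*(S + X))
G(p, -7)**2 = (3 - 2*(-7)**2 - 2*(-7)*(-32))**2 = (3 - 2*49 - 448)**2 = (3 - 98 - 448)**2 = (-543)**2 = 294849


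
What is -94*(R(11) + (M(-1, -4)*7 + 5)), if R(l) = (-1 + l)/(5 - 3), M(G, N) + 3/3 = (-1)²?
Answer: -940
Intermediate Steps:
M(G, N) = 0 (M(G, N) = -1 + (-1)² = -1 + 1 = 0)
R(l) = -½ + l/2 (R(l) = (-1 + l)/2 = (-1 + l)*(½) = -½ + l/2)
-94*(R(11) + (M(-1, -4)*7 + 5)) = -94*((-½ + (½)*11) + (0*7 + 5)) = -94*((-½ + 11/2) + (0 + 5)) = -94*(5 + 5) = -94*10 = -940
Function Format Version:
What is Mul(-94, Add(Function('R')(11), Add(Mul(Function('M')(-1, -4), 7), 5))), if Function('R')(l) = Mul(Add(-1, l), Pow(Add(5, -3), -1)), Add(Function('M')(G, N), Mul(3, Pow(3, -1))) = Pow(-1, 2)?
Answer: -940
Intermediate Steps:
Function('M')(G, N) = 0 (Function('M')(G, N) = Add(-1, Pow(-1, 2)) = Add(-1, 1) = 0)
Function('R')(l) = Add(Rational(-1, 2), Mul(Rational(1, 2), l)) (Function('R')(l) = Mul(Add(-1, l), Pow(2, -1)) = Mul(Add(-1, l), Rational(1, 2)) = Add(Rational(-1, 2), Mul(Rational(1, 2), l)))
Mul(-94, Add(Function('R')(11), Add(Mul(Function('M')(-1, -4), 7), 5))) = Mul(-94, Add(Add(Rational(-1, 2), Mul(Rational(1, 2), 11)), Add(Mul(0, 7), 5))) = Mul(-94, Add(Add(Rational(-1, 2), Rational(11, 2)), Add(0, 5))) = Mul(-94, Add(5, 5)) = Mul(-94, 10) = -940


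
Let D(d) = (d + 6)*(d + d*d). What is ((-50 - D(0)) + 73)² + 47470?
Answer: 47999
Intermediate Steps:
D(d) = (6 + d)*(d + d²)
((-50 - D(0)) + 73)² + 47470 = ((-50 - 0*(6 + 0² + 7*0)) + 73)² + 47470 = ((-50 - 0*(6 + 0 + 0)) + 73)² + 47470 = ((-50 - 0*6) + 73)² + 47470 = ((-50 - 1*0) + 73)² + 47470 = ((-50 + 0) + 73)² + 47470 = (-50 + 73)² + 47470 = 23² + 47470 = 529 + 47470 = 47999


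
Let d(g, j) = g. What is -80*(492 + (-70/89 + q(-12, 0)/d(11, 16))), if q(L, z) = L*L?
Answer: -39497120/979 ≈ -40344.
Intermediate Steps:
q(L, z) = L²
-80*(492 + (-70/89 + q(-12, 0)/d(11, 16))) = -80*(492 + (-70/89 + (-12)²/11)) = -80*(492 + (-70*1/89 + 144*(1/11))) = -80*(492 + (-70/89 + 144/11)) = -80*(492 + 12046/979) = -80*493714/979 = -39497120/979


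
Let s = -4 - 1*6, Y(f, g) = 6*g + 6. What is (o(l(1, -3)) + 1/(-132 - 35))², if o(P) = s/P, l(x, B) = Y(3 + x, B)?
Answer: 687241/1004004 ≈ 0.68450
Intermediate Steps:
Y(f, g) = 6 + 6*g
s = -10 (s = -4 - 6 = -10)
l(x, B) = 6 + 6*B
o(P) = -10/P
(o(l(1, -3)) + 1/(-132 - 35))² = (-10/(6 + 6*(-3)) + 1/(-132 - 35))² = (-10/(6 - 18) + 1/(-167))² = (-10/(-12) - 1/167)² = (-10*(-1/12) - 1/167)² = (⅚ - 1/167)² = (829/1002)² = 687241/1004004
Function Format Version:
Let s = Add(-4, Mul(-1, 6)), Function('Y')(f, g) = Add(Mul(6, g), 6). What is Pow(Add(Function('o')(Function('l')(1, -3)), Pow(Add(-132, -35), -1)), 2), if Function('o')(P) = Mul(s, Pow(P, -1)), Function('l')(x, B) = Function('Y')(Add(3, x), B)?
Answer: Rational(687241, 1004004) ≈ 0.68450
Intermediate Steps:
Function('Y')(f, g) = Add(6, Mul(6, g))
s = -10 (s = Add(-4, -6) = -10)
Function('l')(x, B) = Add(6, Mul(6, B))
Function('o')(P) = Mul(-10, Pow(P, -1))
Pow(Add(Function('o')(Function('l')(1, -3)), Pow(Add(-132, -35), -1)), 2) = Pow(Add(Mul(-10, Pow(Add(6, Mul(6, -3)), -1)), Pow(Add(-132, -35), -1)), 2) = Pow(Add(Mul(-10, Pow(Add(6, -18), -1)), Pow(-167, -1)), 2) = Pow(Add(Mul(-10, Pow(-12, -1)), Rational(-1, 167)), 2) = Pow(Add(Mul(-10, Rational(-1, 12)), Rational(-1, 167)), 2) = Pow(Add(Rational(5, 6), Rational(-1, 167)), 2) = Pow(Rational(829, 1002), 2) = Rational(687241, 1004004)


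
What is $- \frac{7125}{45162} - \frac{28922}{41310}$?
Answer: $- \frac{88917173}{103646790} \approx -0.85789$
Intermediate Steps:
$- \frac{7125}{45162} - \frac{28922}{41310} = \left(-7125\right) \frac{1}{45162} - \frac{14461}{20655} = - \frac{2375}{15054} - \frac{14461}{20655} = - \frac{88917173}{103646790}$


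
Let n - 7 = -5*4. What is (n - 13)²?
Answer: 676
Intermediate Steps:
n = -13 (n = 7 - 5*4 = 7 - 20 = -13)
(n - 13)² = (-13 - 13)² = (-26)² = 676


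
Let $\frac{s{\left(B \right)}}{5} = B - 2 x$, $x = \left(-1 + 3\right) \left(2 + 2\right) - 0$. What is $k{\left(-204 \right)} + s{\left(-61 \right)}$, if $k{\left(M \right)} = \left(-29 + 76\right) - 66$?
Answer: $-404$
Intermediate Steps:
$x = 8$ ($x = 2 \cdot 4 + 0 = 8 + 0 = 8$)
$k{\left(M \right)} = -19$ ($k{\left(M \right)} = 47 - 66 = -19$)
$s{\left(B \right)} = -80 + 5 B$ ($s{\left(B \right)} = 5 \left(B - 16\right) = 5 \left(-16 + B\right) = -80 + 5 B$)
$k{\left(-204 \right)} + s{\left(-61 \right)} = -19 + \left(-80 + 5 \left(-61\right)\right) = -19 - 385 = -404$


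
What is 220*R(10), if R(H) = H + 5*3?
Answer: 5500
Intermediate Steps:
R(H) = 15 + H (R(H) = H + 15 = 15 + H)
220*R(10) = 220*(15 + 10) = 220*25 = 5500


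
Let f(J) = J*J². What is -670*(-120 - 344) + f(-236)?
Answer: -12833376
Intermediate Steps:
f(J) = J³
-670*(-120 - 344) + f(-236) = -670*(-120 - 344) + (-236)³ = -670*(-464) - 13144256 = 310880 - 13144256 = -12833376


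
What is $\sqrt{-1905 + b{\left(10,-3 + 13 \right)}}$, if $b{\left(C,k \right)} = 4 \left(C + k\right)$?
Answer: $5 i \sqrt{73} \approx 42.72 i$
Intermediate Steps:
$b{\left(C,k \right)} = 4 C + 4 k$
$\sqrt{-1905 + b{\left(10,-3 + 13 \right)}} = \sqrt{-1905 + \left(4 \cdot 10 + 4 \left(-3 + 13\right)\right)} = \sqrt{-1905 + \left(40 + 4 \cdot 10\right)} = \sqrt{-1905 + \left(40 + 40\right)} = \sqrt{-1905 + 80} = \sqrt{-1825} = 5 i \sqrt{73}$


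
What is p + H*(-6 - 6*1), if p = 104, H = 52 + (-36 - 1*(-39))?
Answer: -556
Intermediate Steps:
H = 55 (H = 52 + (-36 + 39) = 52 + 3 = 55)
p + H*(-6 - 6*1) = 104 + 55*(-6 - 6*1) = 104 + 55*(-6 - 6) = 104 + 55*(-12) = 104 - 660 = -556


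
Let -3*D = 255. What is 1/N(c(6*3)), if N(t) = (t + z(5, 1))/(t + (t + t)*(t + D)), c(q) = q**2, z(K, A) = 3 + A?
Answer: 38799/82 ≈ 473.16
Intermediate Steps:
D = -85 (D = -1/3*255 = -85)
N(t) = (4 + t)/(t + 2*t*(-85 + t)) (N(t) = (t + (3 + 1))/(t + (t + t)*(t - 85)) = (t + 4)/(t + (2*t)*(-85 + t)) = (4 + t)/(t + 2*t*(-85 + t)))
1/N(c(6*3)) = 1/((4 + (6*3)**2)/(((6*3)**2)*(-169 + 2*(6*3)**2))) = 1/((4 + 18**2)/((18**2)*(-169 + 2*18**2))) = 1/((4 + 324)/(324*(-169 + 2*324))) = 1/((1/324)*328/(-169 + 648)) = 1/((1/324)*328/479) = 1/((1/324)*(1/479)*328) = 1/(82/38799) = 38799/82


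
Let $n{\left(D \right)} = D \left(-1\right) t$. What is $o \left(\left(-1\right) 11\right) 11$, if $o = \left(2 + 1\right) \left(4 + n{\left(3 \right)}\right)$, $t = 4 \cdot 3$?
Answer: $11616$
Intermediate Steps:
$t = 12$
$n{\left(D \right)} = - 12 D$ ($n{\left(D \right)} = D \left(-1\right) 12 = - D 12 = - 12 D$)
$o = -96$ ($o = \left(2 + 1\right) \left(4 - 36\right) = 3 \left(4 - 36\right) = 3 \left(-32\right) = -96$)
$o \left(\left(-1\right) 11\right) 11 = - 96 \left(\left(-1\right) 11\right) 11 = \left(-96\right) \left(-11\right) 11 = 1056 \cdot 11 = 11616$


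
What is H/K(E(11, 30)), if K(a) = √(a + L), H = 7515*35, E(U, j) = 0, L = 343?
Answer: 37575*√7/7 ≈ 14202.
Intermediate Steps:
H = 263025
K(a) = √(343 + a) (K(a) = √(a + 343) = √(343 + a))
H/K(E(11, 30)) = 263025/(√(343 + 0)) = 263025/(√343) = 263025/((7*√7)) = 263025*(√7/49) = 37575*√7/7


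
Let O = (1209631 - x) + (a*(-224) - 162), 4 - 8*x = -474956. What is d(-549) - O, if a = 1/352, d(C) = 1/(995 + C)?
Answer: -5642382561/4906 ≈ -1.1501e+6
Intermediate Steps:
a = 1/352 ≈ 0.0028409
x = 59370 (x = 1/2 - 1/8*(-474956) = 1/2 + 118739/2 = 59370)
O = 12651082/11 (O = (1209631 - 1*59370) + ((1/352)*(-224) - 162) = (1209631 - 59370) + (-7/11 - 162) = 1150261 - 1789/11 = 12651082/11 ≈ 1.1501e+6)
d(-549) - O = 1/(995 - 549) - 1*12651082/11 = 1/446 - 12651082/11 = -5642382561/4906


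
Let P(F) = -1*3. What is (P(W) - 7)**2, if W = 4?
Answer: 100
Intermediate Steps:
P(F) = -3
(P(W) - 7)**2 = (-3 - 7)**2 = (-10)**2 = 100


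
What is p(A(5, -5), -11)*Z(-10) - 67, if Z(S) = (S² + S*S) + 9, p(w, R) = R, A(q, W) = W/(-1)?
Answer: -2366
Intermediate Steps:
A(q, W) = -W (A(q, W) = W*(-1) = -W)
Z(S) = 9 + 2*S² (Z(S) = (S² + S²) + 9 = 2*S² + 9 = 9 + 2*S²)
p(A(5, -5), -11)*Z(-10) - 67 = -11*(9 + 2*(-10)²) - 67 = -11*(9 + 2*100) - 67 = -11*(9 + 200) - 67 = -11*209 - 67 = -2299 - 67 = -2366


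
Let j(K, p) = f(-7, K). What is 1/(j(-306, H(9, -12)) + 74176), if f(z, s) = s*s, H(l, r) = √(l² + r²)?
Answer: 1/167812 ≈ 5.9591e-6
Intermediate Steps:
f(z, s) = s²
j(K, p) = K²
1/(j(-306, H(9, -12)) + 74176) = 1/((-306)² + 74176) = 1/(93636 + 74176) = 1/167812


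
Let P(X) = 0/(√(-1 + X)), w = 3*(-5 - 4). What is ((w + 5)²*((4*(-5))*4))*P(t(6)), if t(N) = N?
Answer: 0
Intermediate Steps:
w = -27 (w = 3*(-9) = -27)
P(X) = 0 (P(X) = 0/√(-1 + X) = 0)
((w + 5)²*((4*(-5))*4))*P(t(6)) = ((-27 + 5)²*((4*(-5))*4))*0 = ((-22)²*(-20*4))*0 = (484*(-80))*0 = -38720*0 = 0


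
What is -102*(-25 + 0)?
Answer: 2550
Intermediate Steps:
-102*(-25 + 0) = -102*(-25) = 2550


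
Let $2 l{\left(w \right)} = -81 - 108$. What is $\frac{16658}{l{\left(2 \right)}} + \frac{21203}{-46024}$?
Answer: $- \frac{1537342951}{8698536} \approx -176.74$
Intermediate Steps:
$l{\left(w \right)} = - \frac{189}{2}$ ($l{\left(w \right)} = \frac{-81 - 108}{2} = \frac{1}{2} \left(-189\right) = - \frac{189}{2}$)
$\frac{16658}{l{\left(2 \right)}} + \frac{21203}{-46024} = \frac{16658}{- \frac{189}{2}} + \frac{21203}{-46024} = 16658 \left(- \frac{2}{189}\right) + 21203 \left(- \frac{1}{46024}\right) = - \frac{33316}{189} - \frac{21203}{46024} = - \frac{1537342951}{8698536}$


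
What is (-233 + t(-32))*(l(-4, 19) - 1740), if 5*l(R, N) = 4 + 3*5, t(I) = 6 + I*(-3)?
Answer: 1137211/5 ≈ 2.2744e+5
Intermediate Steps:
t(I) = 6 - 3*I
l(R, N) = 19/5 (l(R, N) = (4 + 3*5)/5 = (4 + 15)/5 = (⅕)*19 = 19/5)
(-233 + t(-32))*(l(-4, 19) - 1740) = (-233 + (6 - 3*(-32)))*(19/5 - 1740) = (-233 + (6 + 96))*(-8681/5) = (-233 + 102)*(-8681/5) = -131*(-8681/5) = 1137211/5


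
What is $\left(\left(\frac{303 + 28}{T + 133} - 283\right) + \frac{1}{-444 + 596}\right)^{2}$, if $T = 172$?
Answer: $\frac{170805635363169}{2149249600} \approx 79472.0$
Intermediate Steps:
$\left(\left(\frac{303 + 28}{T + 133} - 283\right) + \frac{1}{-444 + 596}\right)^{2} = \left(\left(\frac{303 + 28}{172 + 133} - 283\right) + \frac{1}{-444 + 596}\right)^{2} = \left(\left(\frac{331}{305} - 283\right) + \frac{1}{152}\right)^{2} = \left(- \frac{85984}{305} + \frac{1}{152}\right)^{2} = \left(- \frac{13069263}{46360}\right)^{2} = \frac{170805635363169}{2149249600}$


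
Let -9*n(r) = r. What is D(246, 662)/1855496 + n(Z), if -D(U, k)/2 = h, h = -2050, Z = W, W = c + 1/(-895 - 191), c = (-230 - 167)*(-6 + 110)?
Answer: 126826519204/27645759 ≈ 4587.6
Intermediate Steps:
c = -41288 (c = -397*104 = -41288)
W = -44838769/1086 (W = -41288 + 1/(-895 - 191) = -41288 + 1/(-1086) = -41288 - 1/1086 = -44838769/1086 ≈ -41288.)
Z = -44838769/1086 ≈ -41288.
D(U, k) = 4100 (D(U, k) = -2*(-2050) = 4100)
n(r) = -r/9
D(246, 662)/1855496 + n(Z) = 4100/1855496 - ⅑*(-44838769/1086) = 4100*(1/1855496) + 44838769/9774 = 25/11314 + 44838769/9774 = 126826519204/27645759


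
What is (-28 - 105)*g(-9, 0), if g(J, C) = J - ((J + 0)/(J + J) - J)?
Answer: 4921/2 ≈ 2460.5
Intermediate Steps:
g(J, C) = -½ + 2*J (g(J, C) = J - (J/((2*J)) - J) = J - (J*(1/(2*J)) - J) = J - (½ - J) = J + (-½ + J) = -½ + 2*J)
(-28 - 105)*g(-9, 0) = (-28 - 105)*(-½ + 2*(-9)) = -133*(-½ - 18) = -133*(-37/2) = 4921/2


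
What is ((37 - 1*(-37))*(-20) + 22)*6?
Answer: -8748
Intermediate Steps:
((37 - 1*(-37))*(-20) + 22)*6 = ((37 + 37)*(-20) + 22)*6 = (74*(-20) + 22)*6 = (-1480 + 22)*6 = -1458*6 = -8748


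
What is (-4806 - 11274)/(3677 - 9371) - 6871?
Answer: -6517899/949 ≈ -6868.2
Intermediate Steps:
(-4806 - 11274)/(3677 - 9371) - 6871 = -16080/(-5694) - 6871 = -16080*(-1/5694) - 6871 = 2680/949 - 6871 = -6517899/949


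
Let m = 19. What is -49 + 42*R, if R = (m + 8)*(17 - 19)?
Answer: -2317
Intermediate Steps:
R = -54 (R = (19 + 8)*(17 - 19) = 27*(-2) = -54)
-49 + 42*R = -49 + 42*(-54) = -49 - 2268 = -2317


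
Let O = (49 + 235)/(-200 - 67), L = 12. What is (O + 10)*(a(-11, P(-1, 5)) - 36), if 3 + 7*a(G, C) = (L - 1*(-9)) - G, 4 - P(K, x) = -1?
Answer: -532078/1869 ≈ -284.69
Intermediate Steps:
P(K, x) = 5 (P(K, x) = 4 - 1*(-1) = 4 + 1 = 5)
a(G, C) = 18/7 - G/7 (a(G, C) = -3/7 + ((12 - 1*(-9)) - G)/7 = -3/7 + ((12 + 9) - G)/7 = -3/7 + (21 - G)/7 = -3/7 + (3 - G/7) = 18/7 - G/7)
O = -284/267 (O = 284/(-267) = 284*(-1/267) = -284/267 ≈ -1.0637)
(O + 10)*(a(-11, P(-1, 5)) - 36) = (-284/267 + 10)*((18/7 - 1/7*(-11)) - 36) = 2386*((18/7 + 11/7) - 36)/267 = 2386*(29/7 - 36)/267 = (2386/267)*(-223/7) = -532078/1869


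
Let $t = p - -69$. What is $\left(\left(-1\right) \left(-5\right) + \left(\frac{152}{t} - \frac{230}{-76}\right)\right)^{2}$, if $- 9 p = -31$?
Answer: $\frac{3932669521}{38365636} \approx 102.51$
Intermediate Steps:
$p = \frac{31}{9}$ ($p = \left(- \frac{1}{9}\right) \left(-31\right) = \frac{31}{9} \approx 3.4444$)
$t = \frac{652}{9}$ ($t = \frac{31}{9} - -69 = \frac{31}{9} + 69 = \frac{652}{9} \approx 72.444$)
$\left(\left(-1\right) \left(-5\right) + \left(\frac{152}{t} - \frac{230}{-76}\right)\right)^{2} = \left(\left(-1\right) \left(-5\right) + \left(\frac{152}{\frac{652}{9}} - \frac{230}{-76}\right)\right)^{2} = \left(5 + \left(152 \cdot \frac{9}{652} - - \frac{115}{38}\right)\right)^{2} = \left(5 + \left(\frac{342}{163} + \frac{115}{38}\right)\right)^{2} = \left(5 + \frac{31741}{6194}\right)^{2} = \left(\frac{62711}{6194}\right)^{2} = \frac{3932669521}{38365636}$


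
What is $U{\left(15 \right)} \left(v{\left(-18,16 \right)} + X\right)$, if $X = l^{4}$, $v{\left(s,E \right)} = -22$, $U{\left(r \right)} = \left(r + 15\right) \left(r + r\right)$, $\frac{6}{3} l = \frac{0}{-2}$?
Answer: $-19800$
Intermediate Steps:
$l = 0$ ($l = \frac{0 \frac{1}{-2}}{2} = \frac{0 \left(- \frac{1}{2}\right)}{2} = \frac{1}{2} \cdot 0 = 0$)
$U{\left(r \right)} = 2 r \left(15 + r\right)$ ($U{\left(r \right)} = \left(15 + r\right) 2 r = 2 r \left(15 + r\right)$)
$X = 0$ ($X = 0^{4} = 0$)
$U{\left(15 \right)} \left(v{\left(-18,16 \right)} + X\right) = 2 \cdot 15 \left(15 + 15\right) \left(-22 + 0\right) = 2 \cdot 15 \cdot 30 \left(-22\right) = 900 \left(-22\right) = -19800$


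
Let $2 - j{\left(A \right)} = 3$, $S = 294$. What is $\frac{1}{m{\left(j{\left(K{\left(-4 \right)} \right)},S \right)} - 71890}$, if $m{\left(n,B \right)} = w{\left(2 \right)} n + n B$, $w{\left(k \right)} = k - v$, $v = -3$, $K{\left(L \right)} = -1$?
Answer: $- \frac{1}{72189} \approx -1.3853 \cdot 10^{-5}$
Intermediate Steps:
$j{\left(A \right)} = -1$ ($j{\left(A \right)} = 2 - 3 = -1$)
$w{\left(k \right)} = 3 + k$ ($w{\left(k \right)} = k - -3 = k + 3 = 3 + k$)
$m{\left(n,B \right)} = 5 n + B n$ ($m{\left(n,B \right)} = \left(3 + 2\right) n + n B = 5 n + B n$)
$\frac{1}{m{\left(j{\left(K{\left(-4 \right)} \right)},S \right)} - 71890} = \frac{1}{- (5 + 294) - 71890} = \frac{1}{\left(-1\right) 299 - 71890} = \frac{1}{-299 - 71890} = \frac{1}{-72189} = - \frac{1}{72189}$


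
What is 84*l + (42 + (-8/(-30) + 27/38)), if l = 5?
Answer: 263897/570 ≈ 462.98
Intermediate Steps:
84*l + (42 + (-8/(-30) + 27/38)) = 84*5 + (42 + (-8/(-30) + 27/38)) = 420 + (42 + (-8*(-1/30) + 27*(1/38))) = 420 + (42 + (4/15 + 27/38)) = 420 + (42 + 557/570) = 420 + 24497/570 = 263897/570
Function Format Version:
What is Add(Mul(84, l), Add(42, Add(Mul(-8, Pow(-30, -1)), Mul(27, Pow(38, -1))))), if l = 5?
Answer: Rational(263897, 570) ≈ 462.98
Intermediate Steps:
Add(Mul(84, l), Add(42, Add(Mul(-8, Pow(-30, -1)), Mul(27, Pow(38, -1))))) = Add(Mul(84, 5), Add(42, Add(Mul(-8, Pow(-30, -1)), Mul(27, Pow(38, -1))))) = Add(420, Add(42, Add(Mul(-8, Rational(-1, 30)), Mul(27, Rational(1, 38))))) = Add(420, Add(42, Add(Rational(4, 15), Rational(27, 38)))) = Add(420, Add(42, Rational(557, 570))) = Add(420, Rational(24497, 570)) = Rational(263897, 570)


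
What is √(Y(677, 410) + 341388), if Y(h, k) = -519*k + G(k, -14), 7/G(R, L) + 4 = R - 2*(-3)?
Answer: √5457185449/206 ≈ 358.61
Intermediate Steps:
G(R, L) = 7/(2 + R) (G(R, L) = 7/(-4 + (R - 2*(-3))) = 7/(-4 + (R + 6)) = 7/(-4 + (6 + R)) = 7/(2 + R))
Y(h, k) = -519*k + 7/(2 + k)
√(Y(677, 410) + 341388) = √((7 - 519*410*(2 + 410))/(2 + 410) + 341388) = √((7 - 519*410*412)/412 + 341388) = √((7 - 87669480)/412 + 341388) = √((1/412)*(-87669473) + 341388) = √(-87669473/412 + 341388) = √(52982383/412) = √5457185449/206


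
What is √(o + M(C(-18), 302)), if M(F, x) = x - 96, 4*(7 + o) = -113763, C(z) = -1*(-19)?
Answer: I*√112967/2 ≈ 168.05*I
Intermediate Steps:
C(z) = 19
o = -113791/4 (o = -7 + (¼)*(-113763) = -7 - 113763/4 = -113791/4 ≈ -28448.)
M(F, x) = -96 + x
√(o + M(C(-18), 302)) = √(-113791/4 + (-96 + 302)) = √(-113791/4 + 206) = √(-112967/4) = I*√112967/2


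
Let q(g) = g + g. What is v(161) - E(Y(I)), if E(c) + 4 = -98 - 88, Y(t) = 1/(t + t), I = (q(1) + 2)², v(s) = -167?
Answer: 23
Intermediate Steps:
q(g) = 2*g
I = 16 (I = (2*1 + 2)² = (2 + 2)² = 4² = 16)
Y(t) = 1/(2*t)
E(c) = -190 (E(c) = -4 + (-98 - 88) = -4 - 186 = -190)
v(161) - E(Y(I)) = -167 - 1*(-190) = -167 + 190 = 23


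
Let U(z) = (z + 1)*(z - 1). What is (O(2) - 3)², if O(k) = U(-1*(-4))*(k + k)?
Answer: 3249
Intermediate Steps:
U(z) = (1 + z)*(-1 + z)
O(k) = 30*k (O(k) = (-1 + (-1*(-4))²)*(k + k) = (-1 + 4²)*(2*k) = (-1 + 16)*(2*k) = 15*(2*k) = 30*k)
(O(2) - 3)² = (30*2 - 3)² = (60 - 3)² = 57² = 3249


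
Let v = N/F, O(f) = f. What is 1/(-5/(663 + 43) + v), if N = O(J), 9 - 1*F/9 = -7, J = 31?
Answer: 50832/10583 ≈ 4.8032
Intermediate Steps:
F = 144 (F = 81 - 9*(-7) = 81 + 63 = 144)
N = 31
v = 31/144 ≈ 0.21528
1/(-5/(663 + 43) + v) = 1/(-5/(663 + 43) + 31/144) = 1/(-5/706 + 31/144) = 1/(10583/50832) = 50832/10583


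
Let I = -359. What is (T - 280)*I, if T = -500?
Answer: 280020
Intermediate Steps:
(T - 280)*I = (-500 - 280)*(-359) = -780*(-359) = 280020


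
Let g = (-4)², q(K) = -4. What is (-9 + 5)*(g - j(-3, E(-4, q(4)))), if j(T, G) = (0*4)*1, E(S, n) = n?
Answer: -64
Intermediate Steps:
g = 16
j(T, G) = 0 (j(T, G) = 0*1 = 0)
(-9 + 5)*(g - j(-3, E(-4, q(4)))) = (-9 + 5)*(16 - 1*0) = -4*(16 + 0) = -4*16 = -64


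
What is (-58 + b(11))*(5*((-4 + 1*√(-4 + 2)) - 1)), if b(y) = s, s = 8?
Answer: 1250 - 250*I*√2 ≈ 1250.0 - 353.55*I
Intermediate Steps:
b(y) = 8
(-58 + b(11))*(5*((-4 + 1*√(-4 + 2)) - 1)) = (-58 + 8)*(5*((-4 + 1*√(-4 + 2)) - 1)) = -250*((-4 + 1*√(-2)) - 1) = -250*((-4 + 1*(I*√2)) - 1) = -250*((-4 + I*√2) - 1) = -250*(-5 + I*√2) = -50*(-25 + 5*I*√2) = 1250 - 250*I*√2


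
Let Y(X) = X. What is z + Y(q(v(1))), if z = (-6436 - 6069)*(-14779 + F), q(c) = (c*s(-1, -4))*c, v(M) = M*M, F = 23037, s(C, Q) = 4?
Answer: -103266286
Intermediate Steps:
v(M) = M**2
q(c) = 4*c**2 (q(c) = (c*4)*c = (4*c)*c = 4*c**2)
z = -103266290 (z = (-6436 - 6069)*(-14779 + 23037) = -12505*8258 = -103266290)
z + Y(q(v(1))) = -103266290 + 4*(1**2)**2 = -103266290 + 4*1**2 = -103266290 + 4*1 = -103266290 + 4 = -103266286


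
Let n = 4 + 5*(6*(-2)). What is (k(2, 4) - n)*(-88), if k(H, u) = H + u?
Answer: -5456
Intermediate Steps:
n = -56 (n = 4 + 5*(-12) = 4 - 60 = -56)
(k(2, 4) - n)*(-88) = ((2 + 4) - 1*(-56))*(-88) = (6 + 56)*(-88) = 62*(-88) = -5456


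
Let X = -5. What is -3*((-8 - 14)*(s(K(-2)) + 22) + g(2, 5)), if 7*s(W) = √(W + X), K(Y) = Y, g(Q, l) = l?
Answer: 1437 + 66*I*√7/7 ≈ 1437.0 + 24.946*I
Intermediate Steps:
s(W) = √(-5 + W)/7 (s(W) = √(W - 5)/7 = √(-5 + W)/7)
-3*((-8 - 14)*(s(K(-2)) + 22) + g(2, 5)) = -3*((-8 - 14)*(√(-5 - 2)/7 + 22) + 5) = -3*(-22*(√(-7)/7 + 22) + 5) = -3*(-22*((I*√7)/7 + 22) + 5) = -3*(-22*(I*√7/7 + 22) + 5) = -3*(-22*(22 + I*√7/7) + 5) = -3*((-484 - 22*I*√7/7) + 5) = -3*(-479 - 22*I*√7/7) = 1437 + 66*I*√7/7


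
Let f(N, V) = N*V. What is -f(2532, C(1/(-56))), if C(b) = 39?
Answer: -98748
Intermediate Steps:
-f(2532, C(1/(-56))) = -2532*39 = -1*98748 = -98748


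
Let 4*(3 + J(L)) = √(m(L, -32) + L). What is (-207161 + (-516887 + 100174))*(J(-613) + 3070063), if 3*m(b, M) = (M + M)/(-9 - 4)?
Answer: -1915330612440 - 103979*I*√929877/26 ≈ -1.9153e+12 - 3.8564e+6*I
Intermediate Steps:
m(b, M) = -2*M/39 (m(b, M) = ((M + M)/(-9 - 4))/3 = ((2*M)/(-13))/3 = ((2*M)*(-1/13))/3 = (-2*M/13)/3 = -2*M/39)
J(L) = -3 + √(64/39 + L)/4 (J(L) = -3 + √(-2/39*(-32) + L)/4 = -3 + √(64/39 + L)/4)
(-207161 + (-516887 + 100174))*(J(-613) + 3070063) = (-207161 + (-516887 + 100174))*((-3 + √(2496 + 1521*(-613))/156) + 3070063) = (-207161 - 416713)*((-3 + √(2496 - 932373)/156) + 3070063) = -623874*((-3 + √(-929877)/156) + 3070063) = -623874*((-3 + (I*√929877)/156) + 3070063) = -623874*((-3 + I*√929877/156) + 3070063) = -623874*(3070060 + I*√929877/156) = -1915330612440 - 103979*I*√929877/26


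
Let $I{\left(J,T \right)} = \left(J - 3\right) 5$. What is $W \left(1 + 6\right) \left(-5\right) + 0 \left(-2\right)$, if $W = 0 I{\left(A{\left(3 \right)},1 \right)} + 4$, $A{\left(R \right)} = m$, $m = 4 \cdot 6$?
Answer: $-140$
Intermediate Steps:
$m = 24$
$A{\left(R \right)} = 24$
$I{\left(J,T \right)} = -15 + 5 J$ ($I{\left(J,T \right)} = \left(-3 + J\right) 5 = -15 + 5 J$)
$W = 4$ ($W = 0 \left(-15 + 5 \cdot 24\right) + 4 = 0 \left(-15 + 120\right) + 4 = 0 \cdot 105 + 4 = 0 + 4 = 4$)
$W \left(1 + 6\right) \left(-5\right) + 0 \left(-2\right) = 4 \left(1 + 6\right) \left(-5\right) + 0 \left(-2\right) = 4 \cdot 7 \left(-5\right) + 0 = 4 \left(-35\right) + 0 = -140 + 0 = -140$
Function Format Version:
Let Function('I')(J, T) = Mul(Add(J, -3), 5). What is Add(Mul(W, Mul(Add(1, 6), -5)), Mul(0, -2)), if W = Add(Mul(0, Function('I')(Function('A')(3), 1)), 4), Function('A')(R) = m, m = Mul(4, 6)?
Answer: -140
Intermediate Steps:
m = 24
Function('A')(R) = 24
Function('I')(J, T) = Add(-15, Mul(5, J)) (Function('I')(J, T) = Mul(Add(-3, J), 5) = Add(-15, Mul(5, J)))
W = 4 (W = Add(Mul(0, Add(-15, Mul(5, 24))), 4) = Add(Mul(0, Add(-15, 120)), 4) = Add(Mul(0, 105), 4) = Add(0, 4) = 4)
Add(Mul(W, Mul(Add(1, 6), -5)), Mul(0, -2)) = Add(Mul(4, Mul(Add(1, 6), -5)), Mul(0, -2)) = Add(Mul(4, Mul(7, -5)), 0) = Add(Mul(4, -35), 0) = Add(-140, 0) = -140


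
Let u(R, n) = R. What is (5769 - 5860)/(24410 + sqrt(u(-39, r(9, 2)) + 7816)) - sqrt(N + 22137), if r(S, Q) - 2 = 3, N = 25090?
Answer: -170870/45833871 - sqrt(47227) + 7*sqrt(7777)/45833871 ≈ -217.32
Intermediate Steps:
r(S, Q) = 5 (r(S, Q) = 2 + 3 = 5)
(5769 - 5860)/(24410 + sqrt(u(-39, r(9, 2)) + 7816)) - sqrt(N + 22137) = (5769 - 5860)/(24410 + sqrt(-39 + 7816)) - sqrt(25090 + 22137) = -91/(24410 + sqrt(7777)) - sqrt(47227) = -sqrt(47227) - 91/(24410 + sqrt(7777))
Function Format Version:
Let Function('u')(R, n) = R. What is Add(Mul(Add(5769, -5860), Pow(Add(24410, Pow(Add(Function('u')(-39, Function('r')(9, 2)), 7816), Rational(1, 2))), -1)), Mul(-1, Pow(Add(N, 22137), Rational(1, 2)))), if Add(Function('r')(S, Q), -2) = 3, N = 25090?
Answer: Add(Rational(-170870, 45833871), Mul(-1, Pow(47227, Rational(1, 2))), Mul(Rational(7, 45833871), Pow(7777, Rational(1, 2)))) ≈ -217.32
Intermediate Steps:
Function('r')(S, Q) = 5 (Function('r')(S, Q) = Add(2, 3) = 5)
Add(Mul(Add(5769, -5860), Pow(Add(24410, Pow(Add(Function('u')(-39, Function('r')(9, 2)), 7816), Rational(1, 2))), -1)), Mul(-1, Pow(Add(N, 22137), Rational(1, 2)))) = Add(Mul(Add(5769, -5860), Pow(Add(24410, Pow(Add(-39, 7816), Rational(1, 2))), -1)), Mul(-1, Pow(Add(25090, 22137), Rational(1, 2)))) = Add(Mul(-91, Pow(Add(24410, Pow(7777, Rational(1, 2))), -1)), Mul(-1, Pow(47227, Rational(1, 2)))) = Add(Mul(-1, Pow(47227, Rational(1, 2))), Mul(-91, Pow(Add(24410, Pow(7777, Rational(1, 2))), -1)))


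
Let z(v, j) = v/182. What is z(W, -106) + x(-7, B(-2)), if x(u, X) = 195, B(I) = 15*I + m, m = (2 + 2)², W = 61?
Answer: 35551/182 ≈ 195.34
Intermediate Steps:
m = 16 (m = 4² = 16)
z(v, j) = v/182 (z(v, j) = v*(1/182) = v/182)
B(I) = 16 + 15*I (B(I) = 15*I + 16 = 16 + 15*I)
z(W, -106) + x(-7, B(-2)) = (1/182)*61 + 195 = 61/182 + 195 = 35551/182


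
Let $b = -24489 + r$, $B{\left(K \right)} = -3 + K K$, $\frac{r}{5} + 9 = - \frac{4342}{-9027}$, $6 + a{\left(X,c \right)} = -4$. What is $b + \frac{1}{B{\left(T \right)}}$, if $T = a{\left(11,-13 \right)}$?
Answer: $- \frac{21480321649}{875619} \approx -24532.0$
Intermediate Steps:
$a{\left(X,c \right)} = -10$ ($a{\left(X,c \right)} = -6 - 4 = -10$)
$T = -10$
$r = - \frac{384505}{9027}$ ($r = -45 + 5 \left(- \frac{4342}{-9027}\right) = -45 + 5 \left(\left(-4342\right) \left(- \frac{1}{9027}\right)\right) = -45 + 5 \cdot \frac{4342}{9027} = -45 + \frac{21710}{9027} = - \frac{384505}{9027} \approx -42.595$)
$B{\left(K \right)} = -3 + K^{2}$
$b = - \frac{221446708}{9027}$ ($b = -24489 - \frac{384505}{9027} = - \frac{221446708}{9027} \approx -24532.0$)
$b + \frac{1}{B{\left(T \right)}} = - \frac{221446708}{9027} + \frac{1}{-3 + \left(-10\right)^{2}} = - \frac{221446708}{9027} + \frac{1}{-3 + 100} = - \frac{221446708}{9027} + \frac{1}{97} = - \frac{21480321649}{875619}$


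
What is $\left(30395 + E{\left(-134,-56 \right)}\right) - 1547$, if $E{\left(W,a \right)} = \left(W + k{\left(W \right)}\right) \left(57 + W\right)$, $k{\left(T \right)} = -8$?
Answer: $39782$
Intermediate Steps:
$E{\left(W,a \right)} = \left(-8 + W\right) \left(57 + W\right)$ ($E{\left(W,a \right)} = \left(W - 8\right) \left(57 + W\right) = \left(-8 + W\right) \left(57 + W\right)$)
$\left(30395 + E{\left(-134,-56 \right)}\right) - 1547 = \left(30395 + \left(-456 + \left(-134\right)^{2} + 49 \left(-134\right)\right)\right) - 1547 = \left(30395 - -10934\right) - 1547 = \left(30395 + 10934\right) - 1547 = 41329 - 1547 = 39782$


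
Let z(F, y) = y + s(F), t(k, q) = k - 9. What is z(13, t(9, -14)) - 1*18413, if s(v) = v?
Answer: -18400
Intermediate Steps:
t(k, q) = -9 + k
z(F, y) = F + y (z(F, y) = y + F = F + y)
z(13, t(9, -14)) - 1*18413 = (13 + (-9 + 9)) - 1*18413 = (13 + 0) - 18413 = 13 - 18413 = -18400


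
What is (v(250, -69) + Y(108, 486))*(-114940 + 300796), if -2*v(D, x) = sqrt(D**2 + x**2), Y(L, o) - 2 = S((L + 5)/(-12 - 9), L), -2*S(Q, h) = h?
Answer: -9664512 - 92928*sqrt(67261) ≈ -3.3765e+7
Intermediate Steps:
S(Q, h) = -h/2
Y(L, o) = 2 - L/2
v(D, x) = -sqrt(D**2 + x**2)/2
(v(250, -69) + Y(108, 486))*(-114940 + 300796) = (-sqrt(250**2 + (-69)**2)/2 + (2 - 1/2*108))*(-114940 + 300796) = (-sqrt(62500 + 4761)/2 + (2 - 54))*185856 = (-sqrt(67261)/2 - 52)*185856 = (-52 - sqrt(67261)/2)*185856 = -9664512 - 92928*sqrt(67261)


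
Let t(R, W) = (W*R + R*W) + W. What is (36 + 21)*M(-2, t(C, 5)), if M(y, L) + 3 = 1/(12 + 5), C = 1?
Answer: -2850/17 ≈ -167.65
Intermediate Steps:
t(R, W) = W + 2*R*W (t(R, W) = (R*W + R*W) + W = 2*R*W + W = W + 2*R*W)
M(y, L) = -50/17 (M(y, L) = -3 + 1/(12 + 5) = -3 + 1/17 = -50/17)
(36 + 21)*M(-2, t(C, 5)) = (36 + 21)*(-50/17) = 57*(-50/17) = -2850/17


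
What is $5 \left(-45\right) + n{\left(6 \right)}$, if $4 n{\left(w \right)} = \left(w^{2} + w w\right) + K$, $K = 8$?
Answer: $-205$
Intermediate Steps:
$n{\left(w \right)} = 2 + \frac{w^{2}}{2}$ ($n{\left(w \right)} = \frac{\left(w^{2} + w w\right) + 8}{4} = \frac{\left(w^{2} + w^{2}\right) + 8}{4} = \frac{2 w^{2} + 8}{4} = \frac{8 + 2 w^{2}}{4} = 2 + \frac{w^{2}}{2}$)
$5 \left(-45\right) + n{\left(6 \right)} = 5 \left(-45\right) + \left(2 + \frac{6^{2}}{2}\right) = -225 + \left(2 + \frac{1}{2} \cdot 36\right) = -225 + \left(2 + 18\right) = -225 + 20 = -205$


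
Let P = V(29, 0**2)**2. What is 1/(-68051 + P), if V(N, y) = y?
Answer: -1/68051 ≈ -1.4695e-5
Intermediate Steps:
P = 0 (P = (0**2)**2 = 0**2 = 0)
1/(-68051 + P) = 1/(-68051 + 0) = 1/(-68051) = -1/68051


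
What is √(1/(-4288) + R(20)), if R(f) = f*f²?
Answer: √2298367933/536 ≈ 89.443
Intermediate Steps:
R(f) = f³
√(1/(-4288) + R(20)) = √(1/(-4288) + 20³) = √(-1/4288 + 8000) = √(34303999/4288) = √2298367933/536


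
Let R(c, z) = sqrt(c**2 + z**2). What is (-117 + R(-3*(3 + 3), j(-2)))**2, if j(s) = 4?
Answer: 14029 - 468*sqrt(85) ≈ 9714.3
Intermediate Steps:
(-117 + R(-3*(3 + 3), j(-2)))**2 = (-117 + sqrt((-3*(3 + 3))**2 + 4**2))**2 = (-117 + sqrt((-3*6)**2 + 16))**2 = (-117 + sqrt((-18)**2 + 16))**2 = (-117 + sqrt(324 + 16))**2 = (-117 + sqrt(340))**2 = (-117 + 2*sqrt(85))**2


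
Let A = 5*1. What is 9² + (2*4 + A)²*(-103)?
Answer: -17326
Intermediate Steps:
A = 5
9² + (2*4 + A)²*(-103) = 9² + (2*4 + 5)²*(-103) = 81 + (8 + 5)²*(-103) = 81 + 13²*(-103) = 81 + 169*(-103) = 81 - 17407 = -17326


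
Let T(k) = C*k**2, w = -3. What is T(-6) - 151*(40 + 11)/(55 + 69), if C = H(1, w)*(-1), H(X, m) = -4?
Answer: 10155/124 ≈ 81.895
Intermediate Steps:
C = 4 (C = -4*(-1) = 4)
T(k) = 4*k**2
T(-6) - 151*(40 + 11)/(55 + 69) = 4*(-6)**2 - 151*(40 + 11)/(55 + 69) = 4*36 - 7701/124 = 144 - 7701/124 = 10155/124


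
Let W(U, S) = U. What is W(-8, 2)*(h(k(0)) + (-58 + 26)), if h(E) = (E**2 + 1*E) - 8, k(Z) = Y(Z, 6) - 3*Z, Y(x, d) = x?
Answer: 320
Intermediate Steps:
k(Z) = -2*Z (k(Z) = Z - 3*Z = -2*Z)
h(E) = -8 + E + E**2 (h(E) = (E**2 + E) - 8 = (E + E**2) - 8 = -8 + E + E**2)
W(-8, 2)*(h(k(0)) + (-58 + 26)) = -8*((-8 - 2*0 + (-2*0)**2) + (-58 + 26)) = -8*((-8 + 0 + 0**2) - 32) = -8*((-8 + 0 + 0) - 32) = -8*(-8 - 32) = -8*(-40) = 320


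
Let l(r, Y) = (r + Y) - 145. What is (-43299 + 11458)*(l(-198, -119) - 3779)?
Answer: 135037681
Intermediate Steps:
l(r, Y) = -145 + Y + r (l(r, Y) = (Y + r) - 145 = -145 + Y + r)
(-43299 + 11458)*(l(-198, -119) - 3779) = (-43299 + 11458)*((-145 - 119 - 198) - 3779) = -31841*(-462 - 3779) = -31841*(-4241) = 135037681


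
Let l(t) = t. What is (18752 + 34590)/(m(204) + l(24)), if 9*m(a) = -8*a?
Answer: -80013/236 ≈ -339.04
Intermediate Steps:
m(a) = -8*a/9 (m(a) = (-8*a)/9 = -8*a/9)
(18752 + 34590)/(m(204) + l(24)) = (18752 + 34590)/(-8/9*204 + 24) = 53342/(-544/3 + 24) = 53342/(-472/3) = 53342*(-3/472) = -80013/236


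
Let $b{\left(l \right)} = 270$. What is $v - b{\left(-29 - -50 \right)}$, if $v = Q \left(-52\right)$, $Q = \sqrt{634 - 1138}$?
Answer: $-270 - 312 i \sqrt{14} \approx -270.0 - 1167.4 i$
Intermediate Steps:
$Q = 6 i \sqrt{14}$ ($Q = \sqrt{-504} = 6 i \sqrt{14} \approx 22.45 i$)
$v = - 312 i \sqrt{14}$ ($v = 6 i \sqrt{14} \left(-52\right) = - 312 i \sqrt{14} \approx - 1167.4 i$)
$v - b{\left(-29 - -50 \right)} = - 312 i \sqrt{14} - 270 = -270 - 312 i \sqrt{14}$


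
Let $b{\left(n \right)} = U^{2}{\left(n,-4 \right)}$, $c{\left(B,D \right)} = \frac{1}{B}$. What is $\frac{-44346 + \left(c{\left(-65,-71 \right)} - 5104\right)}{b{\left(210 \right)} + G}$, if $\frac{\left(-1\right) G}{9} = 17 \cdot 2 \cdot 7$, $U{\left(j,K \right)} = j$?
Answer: $- \frac{357139}{303030} \approx -1.1786$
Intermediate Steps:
$b{\left(n \right)} = n^{2}$
$G = -2142$ ($G = - 9 \cdot 17 \cdot 2 \cdot 7 = - 9 \cdot 34 \cdot 7 = \left(-9\right) 238 = -2142$)
$\frac{-44346 + \left(c{\left(-65,-71 \right)} - 5104\right)}{b{\left(210 \right)} + G} = \frac{-44346 + \left(\frac{1}{-65} - 5104\right)}{210^{2} - 2142} = \frac{-44346 - \frac{331761}{65}}{44100 - 2142} = \frac{-44346 - \frac{331761}{65}}{41958} = \left(- \frac{3214251}{65}\right) \frac{1}{41958} = - \frac{357139}{303030}$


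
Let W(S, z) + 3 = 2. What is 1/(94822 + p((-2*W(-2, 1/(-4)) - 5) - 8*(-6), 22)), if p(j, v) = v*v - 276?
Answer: 1/95030 ≈ 1.0523e-5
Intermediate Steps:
W(S, z) = -1 (W(S, z) = -3 + 2 = -1)
p(j, v) = -276 + v**2 (p(j, v) = v**2 - 276 = -276 + v**2)
1/(94822 + p((-2*W(-2, 1/(-4)) - 5) - 8*(-6), 22)) = 1/(94822 + (-276 + 22**2)) = 1/(94822 + (-276 + 484)) = 1/(94822 + 208) = 1/95030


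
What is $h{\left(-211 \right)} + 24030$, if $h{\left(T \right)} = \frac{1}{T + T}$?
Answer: $\frac{10140659}{422} \approx 24030.0$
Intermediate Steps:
$h{\left(T \right)} = \frac{1}{2 T}$
$h{\left(-211 \right)} + 24030 = \frac{1}{2 \left(-211\right)} + 24030 = \frac{1}{2} \left(- \frac{1}{211}\right) + 24030 = - \frac{1}{422} + 24030 = \frac{10140659}{422}$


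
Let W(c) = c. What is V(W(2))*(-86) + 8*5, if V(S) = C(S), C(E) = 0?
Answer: 40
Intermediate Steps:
V(S) = 0
V(W(2))*(-86) + 8*5 = 0*(-86) + 8*5 = 0 + 40 = 40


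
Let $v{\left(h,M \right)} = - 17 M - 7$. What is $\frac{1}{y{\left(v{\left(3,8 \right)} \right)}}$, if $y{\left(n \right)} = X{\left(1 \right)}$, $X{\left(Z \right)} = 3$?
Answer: $\frac{1}{3} \approx 0.33333$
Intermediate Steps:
$v{\left(h,M \right)} = -7 - 17 M$
$y{\left(n \right)} = 3$
$\frac{1}{y{\left(v{\left(3,8 \right)} \right)}} = \frac{1}{3}$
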